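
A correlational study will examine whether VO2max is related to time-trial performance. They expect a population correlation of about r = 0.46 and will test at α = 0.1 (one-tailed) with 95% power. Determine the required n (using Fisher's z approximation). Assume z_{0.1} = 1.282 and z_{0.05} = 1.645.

n = 38

Fisher's z: C = ½·ln((1+r)/(1−r)) = ½·ln(2.7037) = 0.4973.
n = ((z_{α} + z_β)/C)² + 3.
(1.282 + 1.645) / 0.4973 = 2.927 / 0.4973 = 5.886.
n = 5.886² + 3 = 34.64 + 3 = 37.6.
Round up.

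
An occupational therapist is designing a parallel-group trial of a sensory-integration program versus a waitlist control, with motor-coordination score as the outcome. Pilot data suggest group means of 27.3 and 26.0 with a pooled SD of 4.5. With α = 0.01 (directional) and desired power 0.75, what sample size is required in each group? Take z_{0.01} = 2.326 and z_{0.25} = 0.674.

n = 216 per group

Cohen's d = |M₁ − M₂| / SD_pooled = |27.3 − 26.0| / 4.5 = 1.3 / 4.5 = 0.289.
For two independent groups with equal n: n = 2·((z_{α} + z_β) / d)².
z_{α} + z_β = 2.326 + 0.674 = 3.000.
n = 2 × (3.000 / 0.289)² = 2 × 10.381² = 2 × 107.76 = 215.5.
Round up to the next whole participant.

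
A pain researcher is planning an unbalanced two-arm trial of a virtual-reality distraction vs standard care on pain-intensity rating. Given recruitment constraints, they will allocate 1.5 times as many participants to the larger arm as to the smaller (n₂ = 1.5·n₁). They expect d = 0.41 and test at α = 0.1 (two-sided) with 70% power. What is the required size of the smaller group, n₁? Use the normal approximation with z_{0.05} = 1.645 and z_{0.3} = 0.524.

With allocation ratio k = n₂/n₁ = 1.5, Var(x̄₁−x̄₂) = σ²(1/n₁ + 1/(k·n₁)) = σ²·(k+1)/(k·n₁).
So n₁ = (1 + 1/k)·((z_{α/2} + z_β)/d)² = 1.667 × (2.169/0.41)².
n₁ = 1.667 × 27.99 = 46.6.
Round up: n₁ = 47, giving n₂ = ⌈1.5 × 47⌉ = ⌈70.5⌉ = 71.

n₁ = 47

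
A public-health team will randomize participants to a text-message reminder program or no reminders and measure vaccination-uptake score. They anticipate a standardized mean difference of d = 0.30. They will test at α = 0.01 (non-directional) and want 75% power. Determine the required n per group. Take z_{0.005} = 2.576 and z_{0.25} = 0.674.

n = 235 per group

For two independent groups with equal n: n = 2·((z_{α/2} + z_β) / d)².
z_{α/2} + z_β = 2.576 + 0.674 = 3.250.
n = 2 × (3.250 / 0.30)² = 2 × 10.833² = 2 × 117.36 = 234.7.
Round up to the next whole participant.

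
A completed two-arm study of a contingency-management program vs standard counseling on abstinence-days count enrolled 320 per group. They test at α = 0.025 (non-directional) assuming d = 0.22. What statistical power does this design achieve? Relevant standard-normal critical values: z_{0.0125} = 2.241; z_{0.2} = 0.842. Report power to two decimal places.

For two equal groups, power = Φ(d·√(n/2) − z_{α/2}).
d·√(n/2) = 0.22 × √(320/2) = 0.22 × 12.649 = 2.783.
z_β = 2.783 − 2.241 = 0.542.
Power = Φ(0.542) = 0.706.

power ≈ 0.71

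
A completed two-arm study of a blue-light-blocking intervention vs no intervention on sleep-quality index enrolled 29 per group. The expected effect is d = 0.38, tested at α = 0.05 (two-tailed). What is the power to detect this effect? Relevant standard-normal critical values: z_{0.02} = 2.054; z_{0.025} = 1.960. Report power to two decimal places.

power ≈ 0.30

For two equal groups, power = Φ(d·√(n/2) − z_{α/2}).
d·√(n/2) = 0.38 × √(29/2) = 0.38 × 3.808 = 1.447.
z_β = 1.447 − 1.960 = -0.513.
Power = Φ(-0.513) = 0.304.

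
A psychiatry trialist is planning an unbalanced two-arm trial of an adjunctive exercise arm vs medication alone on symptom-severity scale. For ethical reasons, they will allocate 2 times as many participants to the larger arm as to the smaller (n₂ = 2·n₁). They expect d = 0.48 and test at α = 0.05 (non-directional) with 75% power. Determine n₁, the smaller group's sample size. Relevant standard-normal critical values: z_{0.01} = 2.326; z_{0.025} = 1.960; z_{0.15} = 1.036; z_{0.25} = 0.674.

With allocation ratio k = n₂/n₁ = 2, Var(x̄₁−x̄₂) = σ²(1/n₁ + 1/(k·n₁)) = σ²·(k+1)/(k·n₁).
So n₁ = (1 + 1/k)·((z_{α/2} + z_β)/d)² = 1.500 × (2.634/0.48)².
n₁ = 1.500 × 30.11 = 45.2.
Round up: n₁ = 46, giving n₂ = 2 × 46 = 92.

n₁ = 46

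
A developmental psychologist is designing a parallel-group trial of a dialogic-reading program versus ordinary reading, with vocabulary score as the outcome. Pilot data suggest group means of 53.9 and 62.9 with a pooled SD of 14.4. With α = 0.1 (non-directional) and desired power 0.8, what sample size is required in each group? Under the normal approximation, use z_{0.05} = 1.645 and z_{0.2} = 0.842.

Cohen's d = |M₁ − M₂| / SD_pooled = |53.9 − 62.9| / 14.4 = 9.0 / 14.4 = 0.625.
For two independent groups with equal n: n = 2·((z_{α/2} + z_β) / d)².
z_{α/2} + z_β = 1.645 + 0.842 = 2.487.
n = 2 × (2.487 / 0.625)² = 2 × 3.979² = 2 × 15.83 = 31.7.
Round up to the next whole participant.

n = 32 per group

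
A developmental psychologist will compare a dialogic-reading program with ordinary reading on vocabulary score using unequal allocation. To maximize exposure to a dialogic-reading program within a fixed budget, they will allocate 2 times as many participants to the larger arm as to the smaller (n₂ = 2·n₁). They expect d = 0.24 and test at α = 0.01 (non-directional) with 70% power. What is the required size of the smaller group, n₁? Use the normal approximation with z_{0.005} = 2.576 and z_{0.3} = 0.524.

With allocation ratio k = n₂/n₁ = 2, Var(x̄₁−x̄₂) = σ²(1/n₁ + 1/(k·n₁)) = σ²·(k+1)/(k·n₁).
So n₁ = (1 + 1/k)·((z_{α/2} + z_β)/d)² = 1.500 × (3.100/0.24)².
n₁ = 1.500 × 166.84 = 250.3.
Round up: n₁ = 251, giving n₂ = 2 × 251 = 502.

n₁ = 251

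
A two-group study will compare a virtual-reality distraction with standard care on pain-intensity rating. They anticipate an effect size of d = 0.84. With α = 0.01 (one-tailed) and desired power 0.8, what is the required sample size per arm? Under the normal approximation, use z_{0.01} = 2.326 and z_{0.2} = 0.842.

n = 29 per group

For two independent groups with equal n: n = 2·((z_{α} + z_β) / d)².
z_{α} + z_β = 2.326 + 0.842 = 3.168.
n = 2 × (3.168 / 0.84)² = 2 × 3.771² = 2 × 14.22 = 28.4.
Round up to the next whole participant.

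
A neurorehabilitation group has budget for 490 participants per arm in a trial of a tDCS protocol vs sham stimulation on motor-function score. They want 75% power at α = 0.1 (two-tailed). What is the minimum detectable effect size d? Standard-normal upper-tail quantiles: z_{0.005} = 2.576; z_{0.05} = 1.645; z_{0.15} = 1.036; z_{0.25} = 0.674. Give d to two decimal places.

For two independent groups of n = 490 each: d_min = (z_{α/2} + z_β)·√(2/n).
z-sum = 1.645 + 0.674 = 2.319.
d_min = 2.319 × √(2/490) = 2.319 × 0.0639 = 0.148.

d_min ≈ 0.15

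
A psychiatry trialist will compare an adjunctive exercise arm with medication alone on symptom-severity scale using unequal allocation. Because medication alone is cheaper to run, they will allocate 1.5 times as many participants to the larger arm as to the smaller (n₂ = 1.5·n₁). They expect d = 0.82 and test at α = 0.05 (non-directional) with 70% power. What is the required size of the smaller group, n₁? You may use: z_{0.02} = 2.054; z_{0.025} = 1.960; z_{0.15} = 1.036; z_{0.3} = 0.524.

With allocation ratio k = n₂/n₁ = 1.5, Var(x̄₁−x̄₂) = σ²(1/n₁ + 1/(k·n₁)) = σ²·(k+1)/(k·n₁).
So n₁ = (1 + 1/k)·((z_{α/2} + z_β)/d)² = 1.667 × (2.484/0.82)².
n₁ = 1.667 × 9.18 = 15.3.
Round up: n₁ = 16, giving n₂ = 1.5 × 16 = 24.

n₁ = 16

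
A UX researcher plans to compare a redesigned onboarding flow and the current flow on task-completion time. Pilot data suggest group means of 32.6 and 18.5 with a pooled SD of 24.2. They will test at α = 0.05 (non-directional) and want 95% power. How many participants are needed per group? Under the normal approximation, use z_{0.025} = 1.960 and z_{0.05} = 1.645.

n = 77 per group

Cohen's d = |M₁ − M₂| / SD_pooled = |32.6 − 18.5| / 24.2 = 14.1 / 24.2 = 0.583.
For two independent groups with equal n: n = 2·((z_{α/2} + z_β) / d)².
z_{α/2} + z_β = 1.960 + 1.645 = 3.605.
n = 2 × (3.605 / 0.583)² = 2 × 6.184² = 2 × 38.24 = 76.5.
Round up to the next whole participant.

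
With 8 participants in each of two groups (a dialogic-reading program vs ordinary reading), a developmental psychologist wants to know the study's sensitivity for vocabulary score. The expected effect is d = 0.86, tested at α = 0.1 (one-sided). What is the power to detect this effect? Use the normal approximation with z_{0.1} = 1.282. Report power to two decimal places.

power ≈ 0.67

For two equal groups, power = Φ(d·√(n/2) − z_{α}).
d·√(n/2) = 0.86 × √(8/2) = 0.86 × 2.000 = 1.720.
z_β = 1.720 − 1.282 = 0.438.
Power = Φ(0.438) = 0.669.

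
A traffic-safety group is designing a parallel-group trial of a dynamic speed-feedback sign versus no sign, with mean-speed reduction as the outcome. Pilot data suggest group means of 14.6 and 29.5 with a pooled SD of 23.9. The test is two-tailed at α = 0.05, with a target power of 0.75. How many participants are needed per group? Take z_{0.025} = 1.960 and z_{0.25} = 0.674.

Cohen's d = |M₁ − M₂| / SD_pooled = |14.6 − 29.5| / 23.9 = 14.9 / 23.9 = 0.623.
For two independent groups with equal n: n = 2·((z_{α/2} + z_β) / d)².
z_{α/2} + z_β = 1.960 + 0.674 = 2.634.
n = 2 × (2.634 / 0.623)² = 2 × 4.228² = 2 × 17.88 = 35.8.
Round up to the next whole participant.

n = 36 per group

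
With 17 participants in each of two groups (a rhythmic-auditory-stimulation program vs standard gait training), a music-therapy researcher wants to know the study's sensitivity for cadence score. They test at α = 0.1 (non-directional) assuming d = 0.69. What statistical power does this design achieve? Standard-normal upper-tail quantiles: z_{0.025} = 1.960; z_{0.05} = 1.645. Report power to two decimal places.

power ≈ 0.64

For two equal groups, power = Φ(d·√(n/2) − z_{α/2}).
d·√(n/2) = 0.69 × √(17/2) = 0.69 × 2.915 = 2.012.
z_β = 2.012 − 1.645 = 0.367.
Power = Φ(0.367) = 0.643.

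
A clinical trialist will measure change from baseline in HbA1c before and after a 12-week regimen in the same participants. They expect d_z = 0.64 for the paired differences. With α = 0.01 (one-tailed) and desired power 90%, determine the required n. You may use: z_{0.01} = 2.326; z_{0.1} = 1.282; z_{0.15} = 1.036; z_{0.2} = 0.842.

For a paired (one-sample on differences) test: n = ((z_{α} + z_β) / d)².
z_{α} + z_β = 2.326 + 1.282 = 3.608.
n = (3.608 / 0.64)² = 5.638² = 31.78.
Round up.

n = 32 pairs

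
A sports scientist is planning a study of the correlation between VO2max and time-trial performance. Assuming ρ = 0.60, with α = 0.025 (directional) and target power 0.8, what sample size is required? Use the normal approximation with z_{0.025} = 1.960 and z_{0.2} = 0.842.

n = 20

Fisher's z: C = ½·ln((1+r)/(1−r)) = ½·ln(4.0000) = 0.6931.
n = ((z_{α} + z_β)/C)² + 3.
(1.960 + 0.842) / 0.6931 = 2.802 / 0.6931 = 4.043.
n = 4.043² + 3 = 16.34 + 3 = 19.3.
Round up.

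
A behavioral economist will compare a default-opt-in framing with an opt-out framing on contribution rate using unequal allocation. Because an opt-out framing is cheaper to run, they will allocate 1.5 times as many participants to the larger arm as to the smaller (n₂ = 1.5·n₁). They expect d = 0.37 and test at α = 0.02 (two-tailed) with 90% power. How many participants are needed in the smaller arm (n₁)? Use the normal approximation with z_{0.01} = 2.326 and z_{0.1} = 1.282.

With allocation ratio k = n₂/n₁ = 1.5, Var(x̄₁−x̄₂) = σ²(1/n₁ + 1/(k·n₁)) = σ²·(k+1)/(k·n₁).
So n₁ = (1 + 1/k)·((z_{α/2} + z_β)/d)² = 1.667 × (3.608/0.37)².
n₁ = 1.667 × 95.09 = 158.5.
Round up: n₁ = 159, giving n₂ = ⌈1.5 × 159⌉ = ⌈238.5⌉ = 239.

n₁ = 159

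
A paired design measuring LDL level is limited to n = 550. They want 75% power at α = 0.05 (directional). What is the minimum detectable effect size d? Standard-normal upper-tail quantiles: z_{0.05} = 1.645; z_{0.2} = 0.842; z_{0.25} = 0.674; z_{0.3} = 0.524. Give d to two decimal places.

For a single sample (or paired design) of n = 550: d_min = (z_{α} + z_β)/√n.
z-sum = 1.645 + 0.674 = 2.319.
d_min = 2.319 / √550 = 2.319 / 23.452 = 0.099.

d_min ≈ 0.10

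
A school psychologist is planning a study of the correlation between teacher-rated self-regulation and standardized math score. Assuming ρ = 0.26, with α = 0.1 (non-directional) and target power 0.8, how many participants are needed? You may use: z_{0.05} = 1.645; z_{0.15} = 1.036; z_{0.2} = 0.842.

Fisher's z: C = ½·ln((1+r)/(1−r)) = ½·ln(1.7027) = 0.2661.
n = ((z_{α/2} + z_β)/C)² + 3.
(1.645 + 0.842) / 0.2661 = 2.487 / 0.2661 = 9.346.
n = 9.346² + 3 = 87.35 + 3 = 90.3.
Round up.

n = 91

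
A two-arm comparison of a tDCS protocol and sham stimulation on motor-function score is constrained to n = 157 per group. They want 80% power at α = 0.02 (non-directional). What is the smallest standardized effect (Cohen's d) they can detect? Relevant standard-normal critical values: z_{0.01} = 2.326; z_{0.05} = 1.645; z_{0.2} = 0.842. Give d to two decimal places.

For two independent groups of n = 157 each: d_min = (z_{α/2} + z_β)·√(2/n).
z-sum = 2.326 + 0.842 = 3.168.
d_min = 3.168 × √(2/157) = 3.168 × 0.1129 = 0.358.

d_min ≈ 0.36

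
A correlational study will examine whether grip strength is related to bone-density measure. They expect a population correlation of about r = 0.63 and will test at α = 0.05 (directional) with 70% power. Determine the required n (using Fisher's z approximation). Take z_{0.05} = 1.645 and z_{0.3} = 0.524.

Fisher's z: C = ½·ln((1+r)/(1−r)) = ½·ln(4.4054) = 0.7414.
n = ((z_{α} + z_β)/C)² + 3.
(1.645 + 0.524) / 0.7414 = 2.169 / 0.7414 = 2.926.
n = 2.926² + 3 = 8.56 + 3 = 11.6.
Round up.

n = 12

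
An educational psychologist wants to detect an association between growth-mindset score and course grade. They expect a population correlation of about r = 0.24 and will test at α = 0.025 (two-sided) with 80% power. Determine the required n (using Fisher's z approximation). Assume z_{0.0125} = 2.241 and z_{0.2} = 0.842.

Fisher's z: C = ½·ln((1+r)/(1−r)) = ½·ln(1.6316) = 0.2448.
n = ((z_{α/2} + z_β)/C)² + 3.
(2.241 + 0.842) / 0.2448 = 3.083 / 0.2448 = 12.594.
n = 12.594² + 3 = 158.61 + 3 = 161.6.
Round up.

n = 162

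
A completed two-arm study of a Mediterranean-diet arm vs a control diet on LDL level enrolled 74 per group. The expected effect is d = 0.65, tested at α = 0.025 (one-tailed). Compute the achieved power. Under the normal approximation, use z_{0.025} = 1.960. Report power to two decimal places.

power ≈ 0.98

For two equal groups, power = Φ(d·√(n/2) − z_{α}).
d·√(n/2) = 0.65 × √(74/2) = 0.65 × 6.083 = 3.954.
z_β = 3.954 − 1.960 = 1.994.
Power = Φ(1.994) = 0.977.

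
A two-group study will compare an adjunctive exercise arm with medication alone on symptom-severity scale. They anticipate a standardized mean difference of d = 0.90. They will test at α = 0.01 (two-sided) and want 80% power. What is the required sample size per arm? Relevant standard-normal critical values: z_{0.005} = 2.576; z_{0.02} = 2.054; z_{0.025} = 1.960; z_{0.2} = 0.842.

n = 29 per group

For two independent groups with equal n: n = 2·((z_{α/2} + z_β) / d)².
z_{α/2} + z_β = 2.576 + 0.842 = 3.418.
n = 2 × (3.418 / 0.90)² = 2 × 3.798² = 2 × 14.42 = 28.8.
Round up to the next whole participant.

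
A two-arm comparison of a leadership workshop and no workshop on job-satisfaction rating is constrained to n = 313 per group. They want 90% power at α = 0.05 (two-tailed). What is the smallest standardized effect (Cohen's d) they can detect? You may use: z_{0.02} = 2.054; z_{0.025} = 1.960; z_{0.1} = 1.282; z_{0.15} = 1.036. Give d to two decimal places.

For two independent groups of n = 313 each: d_min = (z_{α/2} + z_β)·√(2/n).
z-sum = 1.960 + 1.282 = 3.242.
d_min = 3.242 × √(2/313) = 3.242 × 0.0799 = 0.259.

d_min ≈ 0.26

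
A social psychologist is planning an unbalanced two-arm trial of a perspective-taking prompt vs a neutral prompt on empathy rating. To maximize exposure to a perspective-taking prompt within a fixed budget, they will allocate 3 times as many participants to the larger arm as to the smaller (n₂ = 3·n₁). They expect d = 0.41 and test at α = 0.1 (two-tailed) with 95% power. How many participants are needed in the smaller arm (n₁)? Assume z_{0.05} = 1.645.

With allocation ratio k = n₂/n₁ = 3, Var(x̄₁−x̄₂) = σ²(1/n₁ + 1/(k·n₁)) = σ²·(k+1)/(k·n₁).
So n₁ = (1 + 1/k)·((z_{α/2} + z_β)/d)² = 1.333 × (3.290/0.41)².
n₁ = 1.333 × 64.39 = 85.9.
Round up: n₁ = 86, giving n₂ = 3 × 86 = 258.

n₁ = 86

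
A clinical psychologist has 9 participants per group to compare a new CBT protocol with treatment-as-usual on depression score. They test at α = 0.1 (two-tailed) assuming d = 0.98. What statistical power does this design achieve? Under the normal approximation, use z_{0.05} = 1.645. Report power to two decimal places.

For two equal groups, power = Φ(d·√(n/2) − z_{α/2}).
d·√(n/2) = 0.98 × √(9/2) = 0.98 × 2.121 = 2.079.
z_β = 2.079 − 1.645 = 0.434.
Power = Φ(0.434) = 0.668.

power ≈ 0.67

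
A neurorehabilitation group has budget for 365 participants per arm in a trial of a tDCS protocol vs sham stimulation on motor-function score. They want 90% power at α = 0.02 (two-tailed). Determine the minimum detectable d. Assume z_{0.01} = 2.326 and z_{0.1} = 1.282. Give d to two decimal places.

For two independent groups of n = 365 each: d_min = (z_{α/2} + z_β)·√(2/n).
z-sum = 2.326 + 1.282 = 3.608.
d_min = 3.608 × √(2/365) = 3.608 × 0.0740 = 0.267.

d_min ≈ 0.27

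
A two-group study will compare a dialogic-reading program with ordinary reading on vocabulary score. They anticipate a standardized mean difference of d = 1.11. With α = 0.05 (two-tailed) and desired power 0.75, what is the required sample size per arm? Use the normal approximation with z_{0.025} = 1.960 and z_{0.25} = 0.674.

n = 12 per group

For two independent groups with equal n: n = 2·((z_{α/2} + z_β) / d)².
z_{α/2} + z_β = 1.960 + 0.674 = 2.634.
n = 2 × (2.634 / 1.11)² = 2 × 2.373² = 2 × 5.63 = 11.3.
Round up to the next whole participant.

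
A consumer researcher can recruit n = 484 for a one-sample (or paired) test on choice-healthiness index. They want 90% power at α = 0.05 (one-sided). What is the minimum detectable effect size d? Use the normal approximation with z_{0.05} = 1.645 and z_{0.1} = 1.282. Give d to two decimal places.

For a single sample (or paired design) of n = 484: d_min = (z_{α} + z_β)/√n.
z-sum = 1.645 + 1.282 = 2.927.
d_min = 2.927 / √484 = 2.927 / 22.000 = 0.133.

d_min ≈ 0.13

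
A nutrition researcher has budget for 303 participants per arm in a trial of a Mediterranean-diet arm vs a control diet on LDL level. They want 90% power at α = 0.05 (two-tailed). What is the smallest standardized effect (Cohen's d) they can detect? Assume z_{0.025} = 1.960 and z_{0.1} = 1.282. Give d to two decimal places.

d_min ≈ 0.26

For two independent groups of n = 303 each: d_min = (z_{α/2} + z_β)·√(2/n).
z-sum = 1.960 + 1.282 = 3.242.
d_min = 3.242 × √(2/303) = 3.242 × 0.0812 = 0.263.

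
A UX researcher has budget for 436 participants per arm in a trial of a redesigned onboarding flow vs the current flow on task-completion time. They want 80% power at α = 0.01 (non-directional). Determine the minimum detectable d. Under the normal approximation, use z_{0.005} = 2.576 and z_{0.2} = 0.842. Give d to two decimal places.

d_min ≈ 0.23

For two independent groups of n = 436 each: d_min = (z_{α/2} + z_β)·√(2/n).
z-sum = 2.576 + 0.842 = 3.418.
d_min = 3.418 × √(2/436) = 3.418 × 0.0677 = 0.231.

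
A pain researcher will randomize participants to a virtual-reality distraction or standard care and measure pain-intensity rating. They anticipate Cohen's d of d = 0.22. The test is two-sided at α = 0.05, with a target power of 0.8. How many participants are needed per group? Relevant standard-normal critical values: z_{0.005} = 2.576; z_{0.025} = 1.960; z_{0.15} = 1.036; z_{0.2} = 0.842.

n = 325 per group

For two independent groups with equal n: n = 2·((z_{α/2} + z_β) / d)².
z_{α/2} + z_β = 1.960 + 0.842 = 2.802.
n = 2 × (2.802 / 0.22)² = 2 × 12.736² = 2 × 162.21 = 324.4.
Round up to the next whole participant.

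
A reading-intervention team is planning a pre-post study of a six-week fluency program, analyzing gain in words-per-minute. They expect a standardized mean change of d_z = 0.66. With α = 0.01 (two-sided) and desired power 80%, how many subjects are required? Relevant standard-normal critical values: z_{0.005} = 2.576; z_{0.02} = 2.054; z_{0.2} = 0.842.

For a paired (one-sample on differences) test: n = ((z_{α/2} + z_β) / d)².
z_{α/2} + z_β = 2.576 + 0.842 = 3.418.
n = (3.418 / 0.66)² = 5.179² = 26.82.
Round up.

n = 27 pairs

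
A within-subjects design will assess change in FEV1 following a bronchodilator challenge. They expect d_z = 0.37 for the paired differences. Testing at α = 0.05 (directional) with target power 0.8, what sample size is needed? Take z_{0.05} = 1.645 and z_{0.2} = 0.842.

n = 46 pairs

For a paired (one-sample on differences) test: n = ((z_{α} + z_β) / d)².
z_{α} + z_β = 1.645 + 0.842 = 2.487.
n = (2.487 / 0.37)² = 6.722² = 45.18.
Round up.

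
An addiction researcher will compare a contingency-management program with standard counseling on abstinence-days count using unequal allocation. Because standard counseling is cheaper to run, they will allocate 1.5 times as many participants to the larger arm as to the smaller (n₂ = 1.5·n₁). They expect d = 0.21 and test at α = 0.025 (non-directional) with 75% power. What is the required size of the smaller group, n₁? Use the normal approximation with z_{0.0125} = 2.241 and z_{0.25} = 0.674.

With allocation ratio k = n₂/n₁ = 1.5, Var(x̄₁−x̄₂) = σ²(1/n₁ + 1/(k·n₁)) = σ²·(k+1)/(k·n₁).
So n₁ = (1 + 1/k)·((z_{α/2} + z_β)/d)² = 1.667 × (2.915/0.21)².
n₁ = 1.667 × 192.68 = 321.1.
Round up: n₁ = 322, giving n₂ = 1.5 × 322 = 483.

n₁ = 322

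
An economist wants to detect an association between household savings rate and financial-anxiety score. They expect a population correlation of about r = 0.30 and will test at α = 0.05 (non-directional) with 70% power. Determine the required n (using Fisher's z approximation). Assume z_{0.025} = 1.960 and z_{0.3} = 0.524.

n = 68

Fisher's z: C = ½·ln((1+r)/(1−r)) = ½·ln(1.8571) = 0.3095.
n = ((z_{α/2} + z_β)/C)² + 3.
(1.960 + 0.524) / 0.3095 = 2.484 / 0.3095 = 8.026.
n = 8.026² + 3 = 64.41 + 3 = 67.4.
Round up.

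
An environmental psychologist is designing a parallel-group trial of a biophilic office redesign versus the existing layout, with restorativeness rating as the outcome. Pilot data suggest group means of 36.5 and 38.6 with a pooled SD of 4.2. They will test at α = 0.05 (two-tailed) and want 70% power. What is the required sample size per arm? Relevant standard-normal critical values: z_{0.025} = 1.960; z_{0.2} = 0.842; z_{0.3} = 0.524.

n = 50 per group

Cohen's d = |M₁ − M₂| / SD_pooled = |36.5 − 38.6| / 4.2 = 2.1 / 4.2 = 0.500.
For two independent groups with equal n: n = 2·((z_{α/2} + z_β) / d)².
z_{α/2} + z_β = 1.960 + 0.524 = 2.484.
n = 2 × (2.484 / 0.500)² = 2 × 4.968² = 2 × 24.68 = 49.4.
Round up to the next whole participant.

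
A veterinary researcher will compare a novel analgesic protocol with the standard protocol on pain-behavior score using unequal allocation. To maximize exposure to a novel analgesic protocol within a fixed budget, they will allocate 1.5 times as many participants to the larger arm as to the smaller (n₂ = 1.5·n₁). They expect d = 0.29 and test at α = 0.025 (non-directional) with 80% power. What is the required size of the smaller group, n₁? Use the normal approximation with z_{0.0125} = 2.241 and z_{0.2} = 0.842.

With allocation ratio k = n₂/n₁ = 1.5, Var(x̄₁−x̄₂) = σ²(1/n₁ + 1/(k·n₁)) = σ²·(k+1)/(k·n₁).
So n₁ = (1 + 1/k)·((z_{α/2} + z_β)/d)² = 1.667 × (3.083/0.29)².
n₁ = 1.667 × 113.02 = 188.4.
Round up: n₁ = 189, giving n₂ = ⌈1.5 × 189⌉ = ⌈283.5⌉ = 284.

n₁ = 189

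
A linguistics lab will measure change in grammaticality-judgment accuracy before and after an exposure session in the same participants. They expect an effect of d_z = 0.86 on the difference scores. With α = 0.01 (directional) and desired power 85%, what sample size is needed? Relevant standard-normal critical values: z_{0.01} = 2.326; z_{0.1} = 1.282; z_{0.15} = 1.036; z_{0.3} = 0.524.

For a paired (one-sample on differences) test: n = ((z_{α} + z_β) / d)².
z_{α} + z_β = 2.326 + 1.036 = 3.362.
n = (3.362 / 0.86)² = 3.909² = 15.28.
Round up.

n = 16 pairs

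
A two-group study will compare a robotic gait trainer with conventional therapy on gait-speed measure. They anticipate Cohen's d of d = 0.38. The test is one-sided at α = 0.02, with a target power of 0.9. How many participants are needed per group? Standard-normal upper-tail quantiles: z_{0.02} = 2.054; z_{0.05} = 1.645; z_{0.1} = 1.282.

n = 155 per group

For two independent groups with equal n: n = 2·((z_{α} + z_β) / d)².
z_{α} + z_β = 2.054 + 1.282 = 3.336.
n = 2 × (3.336 / 0.38)² = 2 × 8.779² = 2 × 77.07 = 154.1.
Round up to the next whole participant.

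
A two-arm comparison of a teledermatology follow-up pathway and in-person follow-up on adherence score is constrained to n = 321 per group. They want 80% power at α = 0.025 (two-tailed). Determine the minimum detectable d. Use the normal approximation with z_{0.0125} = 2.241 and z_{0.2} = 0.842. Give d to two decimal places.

For two independent groups of n = 321 each: d_min = (z_{α/2} + z_β)·√(2/n).
z-sum = 2.241 + 0.842 = 3.083.
d_min = 3.083 × √(2/321) = 3.083 × 0.0789 = 0.243.

d_min ≈ 0.24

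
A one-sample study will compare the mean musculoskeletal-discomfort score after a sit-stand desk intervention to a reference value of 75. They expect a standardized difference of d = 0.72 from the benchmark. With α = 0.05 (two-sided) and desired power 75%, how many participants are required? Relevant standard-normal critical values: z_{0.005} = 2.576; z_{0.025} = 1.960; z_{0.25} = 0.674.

For a one-sample test: n = ((z_{α/2} + z_β) / d)².
z_{α/2} + z_β = 1.960 + 0.674 = 2.634.
n = (2.634 / 0.72)² = 3.658² = 13.38.
Round up.

n = 14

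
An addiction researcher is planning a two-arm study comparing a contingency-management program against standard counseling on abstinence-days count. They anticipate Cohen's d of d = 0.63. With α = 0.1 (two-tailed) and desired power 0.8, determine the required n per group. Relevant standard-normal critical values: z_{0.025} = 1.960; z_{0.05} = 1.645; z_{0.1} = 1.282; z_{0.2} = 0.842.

For two independent groups with equal n: n = 2·((z_{α/2} + z_β) / d)².
z_{α/2} + z_β = 1.645 + 0.842 = 2.487.
n = 2 × (2.487 / 0.63)² = 2 × 3.948² = 2 × 15.58 = 31.2.
Round up to the next whole participant.

n = 32 per group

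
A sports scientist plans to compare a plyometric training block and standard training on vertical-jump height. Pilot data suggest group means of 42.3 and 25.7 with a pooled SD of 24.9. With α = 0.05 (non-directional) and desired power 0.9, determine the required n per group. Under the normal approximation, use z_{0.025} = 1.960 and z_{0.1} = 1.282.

Cohen's d = |M₁ − M₂| / SD_pooled = |42.3 − 25.7| / 24.9 = 16.6 / 24.9 = 0.667.
For two independent groups with equal n: n = 2·((z_{α/2} + z_β) / d)².
z_{α/2} + z_β = 1.960 + 1.282 = 3.242.
n = 2 × (3.242 / 0.667)² = 2 × 4.861² = 2 × 23.63 = 47.3.
Round up to the next whole participant.

n = 48 per group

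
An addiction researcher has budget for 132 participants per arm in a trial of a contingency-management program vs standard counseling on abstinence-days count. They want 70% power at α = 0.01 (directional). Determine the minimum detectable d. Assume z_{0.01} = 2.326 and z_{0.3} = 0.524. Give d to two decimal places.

d_min ≈ 0.35

For two independent groups of n = 132 each: d_min = (z_{α} + z_β)·√(2/n).
z-sum = 2.326 + 0.524 = 2.850.
d_min = 2.850 × √(2/132) = 2.850 × 0.1231 = 0.351.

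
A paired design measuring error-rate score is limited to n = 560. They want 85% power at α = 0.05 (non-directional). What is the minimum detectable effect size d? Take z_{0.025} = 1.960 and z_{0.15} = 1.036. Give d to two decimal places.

d_min ≈ 0.13

For a single sample (or paired design) of n = 560: d_min = (z_{α/2} + z_β)/√n.
z-sum = 1.960 + 1.036 = 2.996.
d_min = 2.996 / √560 = 2.996 / 23.664 = 0.127.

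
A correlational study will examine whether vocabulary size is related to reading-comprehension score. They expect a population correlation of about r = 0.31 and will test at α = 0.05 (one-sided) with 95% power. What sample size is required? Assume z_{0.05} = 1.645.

Fisher's z: C = ½·ln((1+r)/(1−r)) = ½·ln(1.8986) = 0.3205.
n = ((z_{α} + z_β)/C)² + 3.
(1.645 + 1.645) / 0.3205 = 3.290 / 0.3205 = 10.265.
n = 10.265² + 3 = 105.37 + 3 = 108.4.
Round up.

n = 109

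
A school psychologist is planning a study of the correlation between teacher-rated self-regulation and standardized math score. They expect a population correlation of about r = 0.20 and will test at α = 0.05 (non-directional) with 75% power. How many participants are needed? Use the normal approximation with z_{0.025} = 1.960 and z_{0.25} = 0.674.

n = 172

Fisher's z: C = ½·ln((1+r)/(1−r)) = ½·ln(1.5000) = 0.2027.
n = ((z_{α/2} + z_β)/C)² + 3.
(1.960 + 0.674) / 0.2027 = 2.634 / 0.2027 = 12.995.
n = 12.995² + 3 = 168.86 + 3 = 171.9.
Round up.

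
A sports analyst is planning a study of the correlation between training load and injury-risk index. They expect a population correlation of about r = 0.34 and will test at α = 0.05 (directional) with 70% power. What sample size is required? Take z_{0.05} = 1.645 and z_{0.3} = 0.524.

Fisher's z: C = ½·ln((1+r)/(1−r)) = ½·ln(2.0303) = 0.3541.
n = ((z_{α} + z_β)/C)² + 3.
(1.645 + 0.524) / 0.3541 = 2.169 / 0.3541 = 6.125.
n = 6.125² + 3 = 37.52 + 3 = 40.5.
Round up.

n = 41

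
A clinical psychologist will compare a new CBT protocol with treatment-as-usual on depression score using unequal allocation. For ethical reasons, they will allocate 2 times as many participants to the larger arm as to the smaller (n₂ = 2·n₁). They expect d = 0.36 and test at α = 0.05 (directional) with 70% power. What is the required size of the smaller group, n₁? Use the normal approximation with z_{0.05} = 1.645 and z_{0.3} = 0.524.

n₁ = 55

With allocation ratio k = n₂/n₁ = 2, Var(x̄₁−x̄₂) = σ²(1/n₁ + 1/(k·n₁)) = σ²·(k+1)/(k·n₁).
So n₁ = (1 + 1/k)·((z_{α} + z_β)/d)² = 1.500 × (2.169/0.36)².
n₁ = 1.500 × 36.30 = 54.5.
Round up: n₁ = 55, giving n₂ = 2 × 55 = 110.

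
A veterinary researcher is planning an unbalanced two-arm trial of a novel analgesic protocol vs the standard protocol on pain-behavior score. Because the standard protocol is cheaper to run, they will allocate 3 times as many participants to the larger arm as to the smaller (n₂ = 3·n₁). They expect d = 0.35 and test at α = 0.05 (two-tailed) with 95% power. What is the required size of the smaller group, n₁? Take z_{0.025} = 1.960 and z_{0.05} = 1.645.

n₁ = 142

With allocation ratio k = n₂/n₁ = 3, Var(x̄₁−x̄₂) = σ²(1/n₁ + 1/(k·n₁)) = σ²·(k+1)/(k·n₁).
So n₁ = (1 + 1/k)·((z_{α/2} + z_β)/d)² = 1.333 × (3.605/0.35)².
n₁ = 1.333 × 106.09 = 141.5.
Round up: n₁ = 142, giving n₂ = 3 × 142 = 426.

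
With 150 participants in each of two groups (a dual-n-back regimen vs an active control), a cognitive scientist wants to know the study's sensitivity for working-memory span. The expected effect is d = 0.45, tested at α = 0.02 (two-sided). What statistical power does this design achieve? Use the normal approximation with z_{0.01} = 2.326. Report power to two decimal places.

power ≈ 0.94

For two equal groups, power = Φ(d·√(n/2) − z_{α/2}).
d·√(n/2) = 0.45 × √(150/2) = 0.45 × 8.660 = 3.897.
z_β = 3.897 − 2.326 = 1.571.
Power = Φ(1.571) = 0.942.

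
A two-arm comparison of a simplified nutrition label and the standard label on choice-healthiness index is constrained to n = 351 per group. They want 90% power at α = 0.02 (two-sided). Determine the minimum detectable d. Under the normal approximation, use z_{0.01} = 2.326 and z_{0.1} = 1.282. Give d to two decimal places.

For two independent groups of n = 351 each: d_min = (z_{α/2} + z_β)·√(2/n).
z-sum = 2.326 + 1.282 = 3.608.
d_min = 3.608 × √(2/351) = 3.608 × 0.0755 = 0.272.

d_min ≈ 0.27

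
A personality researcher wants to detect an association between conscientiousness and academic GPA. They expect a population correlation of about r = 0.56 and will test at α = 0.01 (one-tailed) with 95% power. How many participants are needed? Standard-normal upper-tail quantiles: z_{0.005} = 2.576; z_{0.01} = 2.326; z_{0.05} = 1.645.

Fisher's z: C = ½·ln((1+r)/(1−r)) = ½·ln(3.5455) = 0.6328.
n = ((z_{α} + z_β)/C)² + 3.
(2.326 + 1.645) / 0.6328 = 3.971 / 0.6328 = 6.275.
n = 6.275² + 3 = 39.38 + 3 = 42.4.
Round up.

n = 43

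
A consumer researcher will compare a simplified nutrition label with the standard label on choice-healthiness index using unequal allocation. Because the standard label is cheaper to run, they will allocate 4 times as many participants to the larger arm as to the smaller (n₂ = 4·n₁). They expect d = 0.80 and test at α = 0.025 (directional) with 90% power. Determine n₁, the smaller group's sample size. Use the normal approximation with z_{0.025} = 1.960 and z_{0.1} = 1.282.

n₁ = 21

With allocation ratio k = n₂/n₁ = 4, Var(x̄₁−x̄₂) = σ²(1/n₁ + 1/(k·n₁)) = σ²·(k+1)/(k·n₁).
So n₁ = (1 + 1/k)·((z_{α} + z_β)/d)² = 1.250 × (3.242/0.80)².
n₁ = 1.250 × 16.42 = 20.5.
Round up: n₁ = 21, giving n₂ = 4 × 21 = 84.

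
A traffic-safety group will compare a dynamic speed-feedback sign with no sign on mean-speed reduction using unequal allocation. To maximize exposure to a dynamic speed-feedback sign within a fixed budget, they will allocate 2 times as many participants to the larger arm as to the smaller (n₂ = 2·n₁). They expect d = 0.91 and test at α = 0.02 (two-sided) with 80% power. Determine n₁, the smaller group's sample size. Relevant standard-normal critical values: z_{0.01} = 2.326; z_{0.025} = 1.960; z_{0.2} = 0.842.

n₁ = 19

With allocation ratio k = n₂/n₁ = 2, Var(x̄₁−x̄₂) = σ²(1/n₁ + 1/(k·n₁)) = σ²·(k+1)/(k·n₁).
So n₁ = (1 + 1/k)·((z_{α/2} + z_β)/d)² = 1.500 × (3.168/0.91)².
n₁ = 1.500 × 12.12 = 18.2.
Round up: n₁ = 19, giving n₂ = 2 × 19 = 38.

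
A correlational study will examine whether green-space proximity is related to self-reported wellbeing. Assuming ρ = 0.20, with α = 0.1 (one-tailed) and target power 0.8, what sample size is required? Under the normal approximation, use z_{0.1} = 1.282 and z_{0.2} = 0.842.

n = 113

Fisher's z: C = ½·ln((1+r)/(1−r)) = ½·ln(1.5000) = 0.2027.
n = ((z_{α} + z_β)/C)² + 3.
(1.282 + 0.842) / 0.2027 = 2.124 / 0.2027 = 10.479.
n = 10.479² + 3 = 109.80 + 3 = 112.8.
Round up.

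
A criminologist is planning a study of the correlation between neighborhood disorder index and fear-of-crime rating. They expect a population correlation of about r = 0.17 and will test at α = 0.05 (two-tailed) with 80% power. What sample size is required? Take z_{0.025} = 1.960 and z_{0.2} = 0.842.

Fisher's z: C = ½·ln((1+r)/(1−r)) = ½·ln(1.4096) = 0.1717.
n = ((z_{α/2} + z_β)/C)² + 3.
(1.960 + 0.842) / 0.1717 = 2.802 / 0.1717 = 16.319.
n = 16.319² + 3 = 266.32 + 3 = 269.3.
Round up.

n = 270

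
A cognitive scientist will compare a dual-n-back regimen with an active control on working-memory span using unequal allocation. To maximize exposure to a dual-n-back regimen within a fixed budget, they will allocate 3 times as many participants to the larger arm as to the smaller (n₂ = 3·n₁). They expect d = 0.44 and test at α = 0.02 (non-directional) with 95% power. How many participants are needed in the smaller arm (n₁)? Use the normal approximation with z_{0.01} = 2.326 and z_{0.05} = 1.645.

n₁ = 109

With allocation ratio k = n₂/n₁ = 3, Var(x̄₁−x̄₂) = σ²(1/n₁ + 1/(k·n₁)) = σ²·(k+1)/(k·n₁).
So n₁ = (1 + 1/k)·((z_{α/2} + z_β)/d)² = 1.333 × (3.971/0.44)².
n₁ = 1.333 × 81.45 = 108.6.
Round up: n₁ = 109, giving n₂ = 3 × 109 = 327.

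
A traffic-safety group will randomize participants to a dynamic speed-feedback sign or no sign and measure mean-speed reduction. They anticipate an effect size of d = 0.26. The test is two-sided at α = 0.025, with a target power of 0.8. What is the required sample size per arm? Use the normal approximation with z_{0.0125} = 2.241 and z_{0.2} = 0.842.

n = 282 per group

For two independent groups with equal n: n = 2·((z_{α/2} + z_β) / d)².
z_{α/2} + z_β = 2.241 + 0.842 = 3.083.
n = 2 × (3.083 / 0.26)² = 2 × 11.858² = 2 × 140.60 = 281.2.
Round up to the next whole participant.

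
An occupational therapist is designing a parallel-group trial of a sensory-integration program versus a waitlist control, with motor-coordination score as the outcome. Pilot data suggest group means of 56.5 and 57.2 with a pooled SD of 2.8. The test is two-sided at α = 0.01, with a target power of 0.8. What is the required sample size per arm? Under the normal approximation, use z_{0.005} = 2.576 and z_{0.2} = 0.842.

n = 374 per group

Cohen's d = |M₁ − M₂| / SD_pooled = |56.5 − 57.2| / 2.8 = 0.7 / 2.8 = 0.250.
For two independent groups with equal n: n = 2·((z_{α/2} + z_β) / d)².
z_{α/2} + z_β = 2.576 + 0.842 = 3.418.
n = 2 × (3.418 / 0.250)² = 2 × 13.672² = 2 × 186.92 = 373.8.
Round up to the next whole participant.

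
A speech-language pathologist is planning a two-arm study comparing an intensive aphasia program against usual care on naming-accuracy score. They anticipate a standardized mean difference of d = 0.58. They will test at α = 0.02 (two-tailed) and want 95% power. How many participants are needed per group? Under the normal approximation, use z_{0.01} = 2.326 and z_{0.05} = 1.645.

n = 94 per group

For two independent groups with equal n: n = 2·((z_{α/2} + z_β) / d)².
z_{α/2} + z_β = 2.326 + 1.645 = 3.971.
n = 2 × (3.971 / 0.58)² = 2 × 6.847² = 2 × 46.88 = 93.8.
Round up to the next whole participant.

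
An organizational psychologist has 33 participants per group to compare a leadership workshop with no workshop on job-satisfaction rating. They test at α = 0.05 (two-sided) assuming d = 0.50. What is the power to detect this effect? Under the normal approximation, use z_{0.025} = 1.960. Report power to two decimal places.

For two equal groups, power = Φ(d·√(n/2) − z_{α/2}).
d·√(n/2) = 0.50 × √(33/2) = 0.50 × 4.062 = 2.031.
z_β = 2.031 − 1.960 = 0.071.
Power = Φ(0.071) = 0.528.

power ≈ 0.53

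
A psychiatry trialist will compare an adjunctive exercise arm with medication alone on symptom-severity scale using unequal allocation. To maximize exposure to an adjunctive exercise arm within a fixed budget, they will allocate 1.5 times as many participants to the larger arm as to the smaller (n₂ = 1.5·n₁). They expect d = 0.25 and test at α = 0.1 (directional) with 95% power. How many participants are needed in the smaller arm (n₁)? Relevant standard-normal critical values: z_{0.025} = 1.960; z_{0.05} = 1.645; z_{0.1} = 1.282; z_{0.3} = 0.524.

n₁ = 229

With allocation ratio k = n₂/n₁ = 1.5, Var(x̄₁−x̄₂) = σ²(1/n₁ + 1/(k·n₁)) = σ²·(k+1)/(k·n₁).
So n₁ = (1 + 1/k)·((z_{α} + z_β)/d)² = 1.667 × (2.927/0.25)².
n₁ = 1.667 × 137.08 = 228.5.
Round up: n₁ = 229, giving n₂ = ⌈1.5 × 229⌉ = ⌈343.5⌉ = 344.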